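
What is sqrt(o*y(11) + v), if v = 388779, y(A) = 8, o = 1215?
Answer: sqrt(398499) ≈ 631.27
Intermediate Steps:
sqrt(o*y(11) + v) = sqrt(1215*8 + 388779) = sqrt(9720 + 388779) = sqrt(398499)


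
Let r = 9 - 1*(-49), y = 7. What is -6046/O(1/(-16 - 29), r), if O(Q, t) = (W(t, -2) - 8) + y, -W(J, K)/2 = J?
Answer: 6046/117 ≈ 51.675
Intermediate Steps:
W(J, K) = -2*J
r = 58 (r = 9 + 49 = 58)
O(Q, t) = -1 - 2*t (O(Q, t) = (-2*t - 8) + 7 = (-8 - 2*t) + 7 = -1 - 2*t)
-6046/O(1/(-16 - 29), r) = -6046/(-1 - 2*58) = -6046/(-1 - 116) = -6046/(-117) = -6046*(-1/117) = 6046/117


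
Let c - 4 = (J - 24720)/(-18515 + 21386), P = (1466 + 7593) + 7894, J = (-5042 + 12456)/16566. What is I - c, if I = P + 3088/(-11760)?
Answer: 8981568223597/529656435 ≈ 16957.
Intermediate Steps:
J = 337/753 (J = 7414*(1/16566) = 337/753 ≈ 0.44754)
P = 16953 (P = 9059 + 7894 = 16953)
I = 12460262/735 (I = 16953 + 3088/(-11760) = 16953 + 3088*(-1/11760) = 16953 - 193/735 = 12460262/735 ≈ 16953.)
c = -9966371/2161863 (c = 4 + (337/753 - 24720)/(-18515 + 21386) = 4 - 18613823/753/2871 = 4 - 18613823/753*1/2871 = 4 - 18613823/2161863 = -9966371/2161863 ≈ -4.6101)
I - c = 12460262/735 - 1*(-9966371/2161863) = 12460262/735 + 9966371/2161863 = 8981568223597/529656435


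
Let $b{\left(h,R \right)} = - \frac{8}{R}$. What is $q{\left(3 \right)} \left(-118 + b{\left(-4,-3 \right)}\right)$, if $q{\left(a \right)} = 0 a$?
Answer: $0$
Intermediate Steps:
$q{\left(a \right)} = 0$
$q{\left(3 \right)} \left(-118 + b{\left(-4,-3 \right)}\right) = 0 \left(-118 - \frac{8}{-3}\right) = 0 \left(-118 - - \frac{8}{3}\right) = 0 \left(-118 + \frac{8}{3}\right) = 0 \left(- \frac{346}{3}\right) = 0$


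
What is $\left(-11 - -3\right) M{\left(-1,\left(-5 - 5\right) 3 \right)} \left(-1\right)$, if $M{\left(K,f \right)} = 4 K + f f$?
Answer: $7168$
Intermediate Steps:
$M{\left(K,f \right)} = f^{2} + 4 K$ ($M{\left(K,f \right)} = 4 K + f^{2} = f^{2} + 4 K$)
$\left(-11 - -3\right) M{\left(-1,\left(-5 - 5\right) 3 \right)} \left(-1\right) = \left(-11 - -3\right) \left(\left(\left(-5 - 5\right) 3\right)^{2} + 4 \left(-1\right)\right) \left(-1\right) = \left(-11 + 3\right) \left(\left(\left(-10\right) 3\right)^{2} - 4\right) \left(-1\right) = - 8 \left(\left(-30\right)^{2} - 4\right) \left(-1\right) = - 8 \left(900 - 4\right) \left(-1\right) = \left(-8\right) 896 \left(-1\right) = \left(-7168\right) \left(-1\right) = 7168$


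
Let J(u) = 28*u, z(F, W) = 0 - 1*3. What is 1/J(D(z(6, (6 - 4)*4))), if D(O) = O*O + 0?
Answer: 1/252 ≈ 0.0039683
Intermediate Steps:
z(F, W) = -3 (z(F, W) = 0 - 3 = -3)
D(O) = O² (D(O) = O² + 0 = O²)
1/J(D(z(6, (6 - 4)*4))) = 1/(28*(-3)²) = 1/(28*9) = 1/252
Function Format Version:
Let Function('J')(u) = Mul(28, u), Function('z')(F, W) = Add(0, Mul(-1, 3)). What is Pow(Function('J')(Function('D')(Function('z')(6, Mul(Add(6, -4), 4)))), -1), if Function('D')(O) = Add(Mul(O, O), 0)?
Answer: Rational(1, 252) ≈ 0.0039683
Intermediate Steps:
Function('z')(F, W) = -3 (Function('z')(F, W) = Add(0, -3) = -3)
Function('D')(O) = Pow(O, 2) (Function('D')(O) = Add(Pow(O, 2), 0) = Pow(O, 2))
Pow(Function('J')(Function('D')(Function('z')(6, Mul(Add(6, -4), 4)))), -1) = Pow(Mul(28, Pow(-3, 2)), -1) = Pow(Mul(28, 9), -1) = Pow(252, -1) = Rational(1, 252)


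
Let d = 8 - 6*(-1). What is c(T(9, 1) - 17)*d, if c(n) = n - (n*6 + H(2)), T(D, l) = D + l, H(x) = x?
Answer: 462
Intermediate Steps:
c(n) = -2 - 5*n (c(n) = n - (n*6 + 2) = n - (6*n + 2) = n - (2 + 6*n) = n + (-2 - 6*n) = -2 - 5*n)
d = 14 (d = 8 + 6 = 14)
c(T(9, 1) - 17)*d = (-2 - 5*((9 + 1) - 17))*14 = (-2 - 5*(10 - 17))*14 = (-2 - 5*(-7))*14 = (-2 + 35)*14 = 33*14 = 462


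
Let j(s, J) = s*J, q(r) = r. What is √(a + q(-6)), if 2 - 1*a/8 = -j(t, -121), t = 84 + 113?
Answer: I*√190686 ≈ 436.68*I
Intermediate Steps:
t = 197
j(s, J) = J*s
a = -190680 (a = 16 - (-8)*(-121*197) = 16 - (-8)*(-23837) = 16 - 8*23837 = 16 - 190696 = -190680)
√(a + q(-6)) = √(-190680 - 6) = √(-190686) = I*√190686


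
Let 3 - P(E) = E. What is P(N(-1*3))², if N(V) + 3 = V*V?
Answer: 9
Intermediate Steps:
N(V) = -3 + V² (N(V) = -3 + V*V = -3 + V²)
P(E) = 3 - E
P(N(-1*3))² = (3 - (-3 + (-1*3)²))² = (3 - (-3 + (-3)²))² = (3 - (-3 + 9))² = (3 - 1*6)² = (3 - 6)² = (-3)² = 9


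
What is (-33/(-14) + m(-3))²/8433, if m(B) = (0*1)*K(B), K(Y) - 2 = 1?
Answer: 121/183652 ≈ 0.00065885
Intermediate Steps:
K(Y) = 3 (K(Y) = 2 + 1 = 3)
m(B) = 0 (m(B) = (0*1)*3 = 0*3 = 0)
(-33/(-14) + m(-3))²/8433 = (-33/(-14) + 0)²/8433 = (-33*(-1/14) + 0)²*(1/8433) = (33/14 + 0)²*(1/8433) = (33/14)²*(1/8433) = (1089/196)*(1/8433) = 121/183652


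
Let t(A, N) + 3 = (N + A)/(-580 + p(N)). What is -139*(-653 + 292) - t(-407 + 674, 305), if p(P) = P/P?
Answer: 29055950/579 ≈ 50183.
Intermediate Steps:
p(P) = 1
t(A, N) = -3 - A/579 - N/579 (t(A, N) = -3 + (N + A)/(-580 + 1) = -3 + (A + N)/(-579) = -3 + (A + N)*(-1/579) = -3 + (-A/579 - N/579) = -3 - A/579 - N/579)
-139*(-653 + 292) - t(-407 + 674, 305) = -139*(-653 + 292) - (-3 - (-407 + 674)/579 - 1/579*305) = -139*(-361) - (-3 - 1/579*267 - 305/579) = 50179 - (-3 - 89/193 - 305/579) = 50179 - 1*(-2309/579) = 50179 + 2309/579 = 29055950/579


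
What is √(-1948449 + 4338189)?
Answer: 2*√597435 ≈ 1545.9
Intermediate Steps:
√(-1948449 + 4338189) = √2389740 = 2*√597435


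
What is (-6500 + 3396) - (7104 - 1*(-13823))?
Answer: -24031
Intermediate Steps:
(-6500 + 3396) - (7104 - 1*(-13823)) = -3104 - (7104 + 13823) = -3104 - 1*20927 = -3104 - 20927 = -24031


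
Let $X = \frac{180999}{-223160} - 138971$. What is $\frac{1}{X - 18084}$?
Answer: $- \frac{31880}{5006939257} \approx -6.3672 \cdot 10^{-6}$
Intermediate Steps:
$X = - \frac{4430421337}{31880}$ ($X = 180999 \left(- \frac{1}{223160}\right) - 138971 = - \frac{25857}{31880} - 138971 = - \frac{4430421337}{31880} \approx -1.3897 \cdot 10^{5}$)
$\frac{1}{X - 18084} = \frac{1}{- \frac{4430421337}{31880} - 18084} = \frac{1}{- \frac{5006939257}{31880}} = - \frac{31880}{5006939257}$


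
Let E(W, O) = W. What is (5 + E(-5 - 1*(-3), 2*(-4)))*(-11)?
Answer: -33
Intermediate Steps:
(5 + E(-5 - 1*(-3), 2*(-4)))*(-11) = (5 + (-5 - 1*(-3)))*(-11) = (5 + (-5 + 3))*(-11) = (5 - 2)*(-11) = 3*(-11) = -33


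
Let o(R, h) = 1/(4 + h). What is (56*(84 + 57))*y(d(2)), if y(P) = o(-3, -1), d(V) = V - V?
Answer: 2632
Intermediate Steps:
o(R, h) = 1/(4 + h)
d(V) = 0
y(P) = 1/3 (y(P) = 1/(4 - 1) = 1/3)
(56*(84 + 57))*y(d(2)) = (56*(84 + 57))*(1/3) = (56*141)*(1/3) = 7896*(1/3) = 2632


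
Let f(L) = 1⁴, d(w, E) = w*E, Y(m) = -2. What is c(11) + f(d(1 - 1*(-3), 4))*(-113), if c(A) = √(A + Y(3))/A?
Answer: -1240/11 ≈ -112.73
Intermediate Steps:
c(A) = √(-2 + A)/A (c(A) = √(A - 2)/A = √(-2 + A)/A)
d(w, E) = E*w
f(L) = 1
c(11) + f(d(1 - 1*(-3), 4))*(-113) = √(-2 + 11)/11 + 1*(-113) = √9/11 - 113 = (1/11)*3 - 113 = 3/11 - 113 = -1240/11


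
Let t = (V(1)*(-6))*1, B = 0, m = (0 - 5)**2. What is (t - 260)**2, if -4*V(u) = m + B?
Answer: 198025/4 ≈ 49506.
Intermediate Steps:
m = 25 (m = (-5)**2 = 25)
V(u) = -25/4 (V(u) = -(25 + 0)/4 = -1/4*25 = -25/4)
t = 75/2 (t = -25/4*(-6)*1 = (75/2)*1 = 75/2 ≈ 37.500)
(t - 260)**2 = (75/2 - 260)**2 = (-445/2)**2 = 198025/4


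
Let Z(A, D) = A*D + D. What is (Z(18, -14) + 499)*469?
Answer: 109277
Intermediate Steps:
Z(A, D) = D + A*D
(Z(18, -14) + 499)*469 = (-14*(1 + 18) + 499)*469 = (-14*19 + 499)*469 = (-266 + 499)*469 = 233*469 = 109277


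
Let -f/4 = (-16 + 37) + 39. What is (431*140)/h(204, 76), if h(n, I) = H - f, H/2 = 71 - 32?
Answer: 30170/159 ≈ 189.75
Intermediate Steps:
H = 78 (H = 2*(71 - 32) = 2*39 = 78)
f = -240 (f = -4*((-16 + 37) + 39) = -4*(21 + 39) = -4*60 = -240)
h(n, I) = 318 (h(n, I) = 78 - 1*(-240) = 78 + 240 = 318)
(431*140)/h(204, 76) = (431*140)/318 = 60340*(1/318) = 30170/159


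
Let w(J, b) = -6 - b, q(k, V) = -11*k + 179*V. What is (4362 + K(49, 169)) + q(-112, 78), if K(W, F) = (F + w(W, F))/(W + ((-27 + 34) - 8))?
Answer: 156447/8 ≈ 19556.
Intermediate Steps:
K(W, F) = -6/(-1 + W) (K(W, F) = (F + (-6 - F))/(W + ((-27 + 34) - 8)) = -6/(W + (7 - 8)) = -6/(W - 1) = -6/(-1 + W))
(4362 + K(49, 169)) + q(-112, 78) = (4362 - 6/(-1 + 49)) + (-11*(-112) + 179*78) = (4362 - 6/48) + (1232 + 13962) = (4362 - 6*1/48) + 15194 = (4362 - ⅛) + 15194 = 34895/8 + 15194 = 156447/8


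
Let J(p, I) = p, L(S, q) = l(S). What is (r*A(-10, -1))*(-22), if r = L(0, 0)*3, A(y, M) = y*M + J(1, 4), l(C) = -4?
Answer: 2904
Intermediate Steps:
L(S, q) = -4
A(y, M) = 1 + M*y (A(y, M) = y*M + 1 = M*y + 1 = 1 + M*y)
r = -12 (r = -4*3 = -12)
(r*A(-10, -1))*(-22) = -12*(1 - 1*(-10))*(-22) = -12*(1 + 10)*(-22) = -12*11*(-22) = -132*(-22) = 2904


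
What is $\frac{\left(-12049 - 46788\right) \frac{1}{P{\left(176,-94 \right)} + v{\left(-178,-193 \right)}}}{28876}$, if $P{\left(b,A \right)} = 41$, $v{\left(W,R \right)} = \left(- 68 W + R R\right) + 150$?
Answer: $- \frac{58837}{1430632544} \approx -4.1127 \cdot 10^{-5}$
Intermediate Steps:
$v{\left(W,R \right)} = 150 + R^{2} - 68 W$ ($v{\left(W,R \right)} = \left(- 68 W + R^{2}\right) + 150 = \left(R^{2} - 68 W\right) + 150 = 150 + R^{2} - 68 W$)
$\frac{\left(-12049 - 46788\right) \frac{1}{P{\left(176,-94 \right)} + v{\left(-178,-193 \right)}}}{28876} = \frac{\left(-12049 - 46788\right) \frac{1}{41 + \left(150 + \left(-193\right)^{2} - -12104\right)}}{28876} = \frac{-12049 - 46788}{41 + \left(150 + 37249 + 12104\right)} \frac{1}{28876} = - \frac{58837}{41 + 49503} \cdot \frac{1}{28876} = - \frac{58837}{49544} \cdot \frac{1}{28876} = \left(-58837\right) \frac{1}{49544} \cdot \frac{1}{28876} = \left(- \frac{58837}{49544}\right) \frac{1}{28876} = - \frac{58837}{1430632544}$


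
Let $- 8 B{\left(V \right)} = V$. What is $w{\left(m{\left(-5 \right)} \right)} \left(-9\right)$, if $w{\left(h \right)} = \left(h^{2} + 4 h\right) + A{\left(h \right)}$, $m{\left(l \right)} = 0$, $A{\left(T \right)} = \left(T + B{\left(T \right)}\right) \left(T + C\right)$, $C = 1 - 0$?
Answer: $0$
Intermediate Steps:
$C = 1$ ($C = 1 + 0 = 1$)
$B{\left(V \right)} = - \frac{V}{8}$
$A{\left(T \right)} = \frac{7 T \left(1 + T\right)}{8}$ ($A{\left(T \right)} = \left(T - \frac{T}{8}\right) \left(T + 1\right) = \frac{7 T}{8} \left(1 + T\right) = \frac{7 T \left(1 + T\right)}{8}$)
$w{\left(h \right)} = h^{2} + 4 h + \frac{7 h \left(1 + h\right)}{8}$ ($w{\left(h \right)} = \left(h^{2} + 4 h\right) + \frac{7 h \left(1 + h\right)}{8} = h^{2} + 4 h + \frac{7 h \left(1 + h\right)}{8}$)
$w{\left(m{\left(-5 \right)} \right)} \left(-9\right) = \frac{3}{8} \cdot 0 \left(13 + 5 \cdot 0\right) \left(-9\right) = \frac{3}{8} \cdot 0 \left(13 + 0\right) \left(-9\right) = \frac{3}{8} \cdot 0 \cdot 13 \left(-9\right) = 0 \left(-9\right) = 0$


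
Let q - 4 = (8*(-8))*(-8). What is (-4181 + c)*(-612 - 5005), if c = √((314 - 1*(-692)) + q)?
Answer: 23484677 - 5617*√1522 ≈ 2.3266e+7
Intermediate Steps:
q = 516 (q = 4 + (8*(-8))*(-8) = 4 - 64*(-8) = 4 + 512 = 516)
c = √1522 (c = √((314 - 1*(-692)) + 516) = √((314 + 692) + 516) = √(1006 + 516) = √1522 ≈ 39.013)
(-4181 + c)*(-612 - 5005) = (-4181 + √1522)*(-612 - 5005) = (-4181 + √1522)*(-5617) = 23484677 - 5617*√1522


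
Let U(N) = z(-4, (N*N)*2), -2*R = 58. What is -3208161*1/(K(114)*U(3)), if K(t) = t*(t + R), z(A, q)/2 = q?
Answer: -1069387/116280 ≈ -9.1967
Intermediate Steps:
R = -29 (R = -1/2*58 = -29)
z(A, q) = 2*q
U(N) = 4*N**2 (U(N) = 2*((N*N)*2) = 2*(N**2*2) = 2*(2*N**2) = 4*N**2)
K(t) = t*(-29 + t) (K(t) = t*(t - 29) = t*(-29 + t))
-3208161*1/(K(114)*U(3)) = -3208161*1/(4104*(-29 + 114)) = -3208161/((114*85)*(4*9)) = -3208161/(9690*36) = -3208161/348840 = -3208161*1/348840 = -1069387/116280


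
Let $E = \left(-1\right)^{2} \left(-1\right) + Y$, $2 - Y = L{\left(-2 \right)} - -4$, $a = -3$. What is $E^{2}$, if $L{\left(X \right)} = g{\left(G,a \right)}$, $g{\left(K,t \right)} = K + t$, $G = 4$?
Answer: $16$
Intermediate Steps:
$L{\left(X \right)} = 1$ ($L{\left(X \right)} = 4 - 3 = 1$)
$Y = -3$ ($Y = 2 - \left(1 - -4\right) = 2 - \left(1 + 4\right) = 2 - 5 = -3$)
$E = -4$ ($E = \left(-1\right)^{2} \left(-1\right) - 3 = 1 \left(-1\right) - 3 = -1 - 3 = -4$)
$E^{2} = \left(-4\right)^{2} = 16$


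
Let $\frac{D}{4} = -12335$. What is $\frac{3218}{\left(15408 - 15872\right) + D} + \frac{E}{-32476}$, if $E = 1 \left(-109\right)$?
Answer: $- \frac{24769783}{404358676} \approx -0.061257$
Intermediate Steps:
$E = -109$
$D = -49340$ ($D = 4 \left(-12335\right) = -49340$)
$\frac{3218}{\left(15408 - 15872\right) + D} + \frac{E}{-32476} = \frac{3218}{\left(15408 - 15872\right) - 49340} - \frac{109}{-32476} = \frac{3218}{-464 - 49340} - - \frac{109}{32476} = \frac{3218}{-49804} + \frac{109}{32476} = 3218 \left(- \frac{1}{49804}\right) + \frac{109}{32476} = - \frac{1609}{24902} + \frac{109}{32476} = - \frac{24769783}{404358676}$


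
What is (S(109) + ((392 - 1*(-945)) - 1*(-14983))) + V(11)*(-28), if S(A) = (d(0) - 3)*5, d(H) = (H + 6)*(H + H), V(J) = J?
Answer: 15997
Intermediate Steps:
d(H) = 2*H*(6 + H) (d(H) = (6 + H)*(2*H) = 2*H*(6 + H))
S(A) = -15 (S(A) = (2*0*(6 + 0) - 3)*5 = (2*0*6 - 3)*5 = (0 - 3)*5 = -3*5 = -15)
(S(109) + ((392 - 1*(-945)) - 1*(-14983))) + V(11)*(-28) = (-15 + ((392 - 1*(-945)) - 1*(-14983))) + 11*(-28) = (-15 + ((392 + 945) + 14983)) - 308 = (-15 + (1337 + 14983)) - 308 = (-15 + 16320) - 308 = 16305 - 308 = 15997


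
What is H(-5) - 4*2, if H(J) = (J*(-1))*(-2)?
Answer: -18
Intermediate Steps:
H(J) = 2*J (H(J) = -J*(-2) = 2*J)
H(-5) - 4*2 = 2*(-5) - 4*2 = -10 - 8 = -18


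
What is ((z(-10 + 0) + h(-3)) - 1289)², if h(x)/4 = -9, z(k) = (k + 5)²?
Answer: 1690000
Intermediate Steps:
z(k) = (5 + k)²
h(x) = -36 (h(x) = 4*(-9) = -36)
((z(-10 + 0) + h(-3)) - 1289)² = (((5 + (-10 + 0))² - 36) - 1289)² = (((5 - 10)² - 36) - 1289)² = (((-5)² - 36) - 1289)² = ((25 - 36) - 1289)² = (-11 - 1289)² = (-1300)² = 1690000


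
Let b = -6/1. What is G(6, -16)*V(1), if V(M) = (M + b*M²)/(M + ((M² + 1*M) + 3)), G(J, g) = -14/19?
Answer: 35/57 ≈ 0.61403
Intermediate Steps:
b = -6 (b = -6*1 = -6)
G(J, g) = -14/19 (G(J, g) = -14*1/19 = -14/19)
V(M) = (M - 6*M²)/(3 + M² + 2*M) (V(M) = (M - 6*M²)/(M + ((M² + 1*M) + 3)) = (M - 6*M²)/(M + ((M² + M) + 3)) = (M - 6*M²)/(M + ((M + M²) + 3)) = (M - 6*M²)/(M + (3 + M + M²)) = (M - 6*M²)/(3 + M² + 2*M))
G(6, -16)*V(1) = -14*(1 - 6*1)/(19*(3 + 1² + 2*1)) = -14*(1 - 6)/(19*(3 + 1 + 2)) = -14*(-5)/(19*6) = -14/19*(-⅚) = 35/57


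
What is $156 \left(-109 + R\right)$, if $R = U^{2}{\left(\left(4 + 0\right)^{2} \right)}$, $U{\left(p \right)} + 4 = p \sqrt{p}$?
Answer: $544596$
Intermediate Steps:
$U{\left(p \right)} = -4 + p^{\frac{3}{2}}$ ($U{\left(p \right)} = -4 + p \sqrt{p} = -4 + p^{\frac{3}{2}}$)
$R = 3600$ ($R = \left(-4 + \left(\left(4 + 0\right)^{2}\right)^{\frac{3}{2}}\right)^{2} = \left(-4 + \left(4^{2}\right)^{\frac{3}{2}}\right)^{2} = \left(-4 + 16^{\frac{3}{2}}\right)^{2} = \left(-4 + 64\right)^{2} = 60^{2} = 3600$)
$156 \left(-109 + R\right) = 156 \left(-109 + 3600\right) = 156 \cdot 3491 = 544596$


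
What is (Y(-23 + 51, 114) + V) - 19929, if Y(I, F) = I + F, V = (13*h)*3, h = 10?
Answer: -19397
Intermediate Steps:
V = 390 (V = (13*10)*3 = 130*3 = 390)
Y(I, F) = F + I
(Y(-23 + 51, 114) + V) - 19929 = ((114 + (-23 + 51)) + 390) - 19929 = ((114 + 28) + 390) - 19929 = (142 + 390) - 19929 = 532 - 19929 = -19397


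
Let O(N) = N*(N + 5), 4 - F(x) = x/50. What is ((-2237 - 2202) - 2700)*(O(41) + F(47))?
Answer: -674299967/50 ≈ -1.3486e+7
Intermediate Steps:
F(x) = 4 - x/50
O(N) = N*(5 + N)
((-2237 - 2202) - 2700)*(O(41) + F(47)) = ((-2237 - 2202) - 2700)*(41*(5 + 41) + (4 - 1/50*47)) = (-4439 - 2700)*(41*46 + (4 - 47/50)) = -7139*(1886 + 153/50) = -7139*94453/50 = -674299967/50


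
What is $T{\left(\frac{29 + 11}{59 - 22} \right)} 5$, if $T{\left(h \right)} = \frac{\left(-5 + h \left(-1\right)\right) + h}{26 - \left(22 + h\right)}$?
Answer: $- \frac{925}{108} \approx -8.5648$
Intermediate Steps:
$T{\left(h \right)} = - \frac{5}{4 - h}$ ($T{\left(h \right)} = \frac{\left(-5 - h\right) + h}{4 - h} = - \frac{5}{4 - h}$)
$T{\left(\frac{29 + 11}{59 - 22} \right)} 5 = \frac{5}{-4 + \frac{29 + 11}{59 - 22}} \cdot 5 = \frac{5}{-4 + \frac{40}{37}} \cdot 5 = \frac{5}{- \frac{108}{37}} \cdot 5 = 5 \left(- \frac{37}{108}\right) 5 = \left(- \frac{185}{108}\right) 5 = - \frac{925}{108}$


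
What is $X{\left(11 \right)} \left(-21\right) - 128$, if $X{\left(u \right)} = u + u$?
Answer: $-590$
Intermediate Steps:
$X{\left(u \right)} = 2 u$
$X{\left(11 \right)} \left(-21\right) - 128 = 2 \cdot 11 \left(-21\right) - 128 = 22 \left(-21\right) - 128 = -462 - 128 = -590$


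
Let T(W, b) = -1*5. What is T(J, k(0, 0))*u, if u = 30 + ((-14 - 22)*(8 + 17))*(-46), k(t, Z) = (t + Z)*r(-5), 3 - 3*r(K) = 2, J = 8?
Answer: -207150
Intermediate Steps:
r(K) = ⅓ (r(K) = 1 - ⅓*2 = 1 - ⅔ = ⅓)
k(t, Z) = Z/3 + t/3 (k(t, Z) = (t + Z)*(⅓) = (Z + t)*(⅓) = Z/3 + t/3)
T(W, b) = -5
u = 41430 (u = 30 - 36*25*(-46) = 30 - 900*(-46) = 30 + 41400 = 41430)
T(J, k(0, 0))*u = -5*41430 = -207150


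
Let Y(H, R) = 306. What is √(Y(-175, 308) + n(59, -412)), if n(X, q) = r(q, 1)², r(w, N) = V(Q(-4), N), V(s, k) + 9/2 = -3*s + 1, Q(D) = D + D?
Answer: √2905/2 ≈ 26.949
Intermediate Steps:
Q(D) = 2*D
V(s, k) = -7/2 - 3*s (V(s, k) = -9/2 + (-3*s + 1) = -9/2 + (1 - 3*s) = -7/2 - 3*s)
r(w, N) = 41/2 (r(w, N) = -7/2 - 6*(-4) = -7/2 - 3*(-8) = -7/2 + 24 = 41/2)
n(X, q) = 1681/4 (n(X, q) = (41/2)² = 1681/4)
√(Y(-175, 308) + n(59, -412)) = √(306 + 1681/4) = √(2905/4) = √2905/2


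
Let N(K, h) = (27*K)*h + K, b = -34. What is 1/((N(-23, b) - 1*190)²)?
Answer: 1/436851801 ≈ 2.2891e-9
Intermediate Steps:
N(K, h) = K + 27*K*h (N(K, h) = 27*K*h + K = K + 27*K*h)
1/((N(-23, b) - 1*190)²) = 1/((-23*(1 + 27*(-34)) - 1*190)²) = 1/((-23*(1 - 918) - 190)²) = 1/((-23*(-917) - 190)²) = 1/((21091 - 190)²) = 1/(20901²) = 1/436851801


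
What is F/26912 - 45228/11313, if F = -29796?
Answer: -129521507/25371288 ≈ -5.1050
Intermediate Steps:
F/26912 - 45228/11313 = -29796/26912 - 45228/11313 = -29796*1/26912 - 45228*1/11313 = -7449/6728 - 15076/3771 = -129521507/25371288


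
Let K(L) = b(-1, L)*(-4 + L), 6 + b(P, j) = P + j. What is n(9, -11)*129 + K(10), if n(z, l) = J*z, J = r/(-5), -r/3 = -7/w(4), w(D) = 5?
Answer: -23931/25 ≈ -957.24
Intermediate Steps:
b(P, j) = -6 + P + j (b(P, j) = -6 + (P + j) = -6 + P + j)
r = 21/5 (r = -(-21)/5 = -3*(-7/5) = 21/5 ≈ 4.2000)
J = -21/25 (J = (21/5)/(-5) = (21/5)*(-⅕) = -21/25 ≈ -0.84000)
K(L) = (-7 + L)*(-4 + L) (K(L) = (-6 - 1 + L)*(-4 + L) = (-7 + L)*(-4 + L))
n(z, l) = -21*z/25
n(9, -11)*129 + K(10) = -21/25*9*129 + (-7 + 10)*(-4 + 10) = -189/25*129 + 3*6 = -24381/25 + 18 = -23931/25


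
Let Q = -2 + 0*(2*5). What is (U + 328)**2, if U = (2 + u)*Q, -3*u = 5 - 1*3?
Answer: 952576/9 ≈ 1.0584e+5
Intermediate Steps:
u = -2/3 (u = -(5 - 1*3)/3 = -(5 - 3)/3 = -1/3*2 = -2/3 ≈ -0.66667)
Q = -2 (Q = -2 + 0*10 = -2 + 0 = -2)
U = -8/3 (U = (2 - 2/3)*(-2) = (4/3)*(-2) = -8/3 ≈ -2.6667)
(U + 328)**2 = (-8/3 + 328)**2 = (976/3)**2 = 952576/9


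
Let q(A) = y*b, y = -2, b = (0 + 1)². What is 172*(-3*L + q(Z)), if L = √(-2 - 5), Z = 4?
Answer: -344 - 516*I*√7 ≈ -344.0 - 1365.2*I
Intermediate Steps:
b = 1 (b = 1² = 1)
L = I*√7 (L = √(-7) = I*√7 ≈ 2.6458*I)
q(A) = -2 (q(A) = -2*1 = -2)
172*(-3*L + q(Z)) = 172*(-3*I*√7 - 2) = 172*(-2 - 3*I*√7) = -344 - 516*I*√7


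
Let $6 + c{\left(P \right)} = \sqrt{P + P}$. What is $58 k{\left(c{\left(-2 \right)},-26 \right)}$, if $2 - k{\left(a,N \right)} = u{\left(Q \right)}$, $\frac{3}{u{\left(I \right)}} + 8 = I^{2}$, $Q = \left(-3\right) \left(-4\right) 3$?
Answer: $\frac{74617}{644} \approx 115.86$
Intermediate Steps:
$c{\left(P \right)} = -6 + \sqrt{2} \sqrt{P}$ ($c{\left(P \right)} = -6 + \sqrt{P + P} = -6 + \sqrt{2 P} = -6 + \sqrt{2} \sqrt{P}$)
$Q = 36$ ($Q = 12 \cdot 3 = 36$)
$u{\left(I \right)} = \frac{3}{-8 + I^{2}}$
$k{\left(a,N \right)} = \frac{2573}{1288}$ ($k{\left(a,N \right)} = 2 - \frac{3}{-8 + 36^{2}} = 2 - \frac{3}{-8 + 1296} = 2 - \frac{3}{1288} = \frac{2573}{1288}$)
$58 k{\left(c{\left(-2 \right)},-26 \right)} = 58 \cdot \frac{2573}{1288} = \frac{74617}{644}$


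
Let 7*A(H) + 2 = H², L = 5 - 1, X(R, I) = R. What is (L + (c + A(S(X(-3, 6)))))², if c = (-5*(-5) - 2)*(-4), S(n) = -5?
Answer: 351649/49 ≈ 7176.5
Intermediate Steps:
L = 4
A(H) = -2/7 + H²/7
c = -92 (c = (25 - 2)*(-4) = 23*(-4) = -92)
(L + (c + A(S(X(-3, 6)))))² = (4 + (-92 + (-2/7 + (⅐)*(-5)²)))² = (4 + (-92 + (-2/7 + (⅐)*25)))² = (4 + (-92 + (-2/7 + 25/7)))² = (4 + (-92 + 23/7))² = (4 - 621/7)² = (-593/7)² = 351649/49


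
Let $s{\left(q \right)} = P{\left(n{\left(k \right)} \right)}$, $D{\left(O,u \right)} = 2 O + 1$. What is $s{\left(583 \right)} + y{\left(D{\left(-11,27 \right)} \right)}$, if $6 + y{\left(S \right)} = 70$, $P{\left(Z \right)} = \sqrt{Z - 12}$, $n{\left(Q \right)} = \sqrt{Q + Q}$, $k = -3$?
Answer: $64 + \sqrt{-12 + i \sqrt{6}} \approx 64.352 + 3.4819 i$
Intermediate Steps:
$D{\left(O,u \right)} = 1 + 2 O$
$n{\left(Q \right)} = \sqrt{2} \sqrt{Q}$ ($n{\left(Q \right)} = \sqrt{2 Q} = \sqrt{2} \sqrt{Q}$)
$P{\left(Z \right)} = \sqrt{-12 + Z}$
$y{\left(S \right)} = 64$ ($y{\left(S \right)} = -6 + 70 = 64$)
$s{\left(q \right)} = \sqrt{-12 + i \sqrt{6}}$ ($s{\left(q \right)} = \sqrt{-12 + \sqrt{2} \sqrt{-3}} = \sqrt{-12 + \sqrt{2} i \sqrt{3}} = \sqrt{-12 + i \sqrt{6}}$)
$s{\left(583 \right)} + y{\left(D{\left(-11,27 \right)} \right)} = \sqrt{-12 + i \sqrt{6}} + 64 = 64 + \sqrt{-12 + i \sqrt{6}}$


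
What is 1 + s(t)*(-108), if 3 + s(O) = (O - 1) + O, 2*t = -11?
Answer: 1621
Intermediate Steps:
t = -11/2 (t = (½)*(-11) = -11/2 ≈ -5.5000)
s(O) = -4 + 2*O (s(O) = -3 + ((O - 1) + O) = -3 + ((-1 + O) + O) = -3 + (-1 + 2*O) = -4 + 2*O)
1 + s(t)*(-108) = 1 + (-4 + 2*(-11/2))*(-108) = 1 + (-4 - 11)*(-108) = 1 - 15*(-108) = 1 + 1620 = 1621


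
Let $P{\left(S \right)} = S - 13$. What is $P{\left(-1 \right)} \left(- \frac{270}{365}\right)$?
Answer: $\frac{756}{73} \approx 10.356$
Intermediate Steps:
$P{\left(S \right)} = -13 + S$
$P{\left(-1 \right)} \left(- \frac{270}{365}\right) = \left(-13 - 1\right) \left(- \frac{270}{365}\right) = - 14 \left(\left(-270\right) \frac{1}{365}\right) = \left(-14\right) \left(- \frac{54}{73}\right) = \frac{756}{73}$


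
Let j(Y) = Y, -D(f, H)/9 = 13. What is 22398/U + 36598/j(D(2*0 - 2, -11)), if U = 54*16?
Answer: -59671/208 ≈ -286.88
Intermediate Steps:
D(f, H) = -117 (D(f, H) = -9*13 = -117)
U = 864
22398/U + 36598/j(D(2*0 - 2, -11)) = 22398/864 + 36598/(-117) = 22398*(1/864) + 36598*(-1/117) = 3733/144 - 36598/117 = -59671/208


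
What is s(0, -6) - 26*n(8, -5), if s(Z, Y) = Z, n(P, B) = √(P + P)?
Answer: -104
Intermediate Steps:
n(P, B) = √2*√P (n(P, B) = √(2*P) = √2*√P)
s(0, -6) - 26*n(8, -5) = 0 - 26*√2*√8 = 0 - 26*√2*2*√2 = 0 - 26*4 = 0 - 104 = -104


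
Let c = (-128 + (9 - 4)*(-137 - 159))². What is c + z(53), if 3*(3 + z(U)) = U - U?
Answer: 2585661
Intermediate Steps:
z(U) = -3 (z(U) = -3 + (U - U)/3 = -3 + (⅓)*0 = -3 + 0 = -3)
c = 2585664 (c = (-128 + 5*(-296))² = (-128 - 1480)² = (-1608)² = 2585664)
c + z(53) = 2585664 - 3 = 2585661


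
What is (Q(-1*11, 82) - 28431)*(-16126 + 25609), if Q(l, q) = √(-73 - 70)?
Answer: -269611173 + 9483*I*√143 ≈ -2.6961e+8 + 1.134e+5*I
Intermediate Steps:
Q(l, q) = I*√143 (Q(l, q) = √(-143) = I*√143)
(Q(-1*11, 82) - 28431)*(-16126 + 25609) = (I*√143 - 28431)*(-16126 + 25609) = (-28431 + I*√143)*9483 = -269611173 + 9483*I*√143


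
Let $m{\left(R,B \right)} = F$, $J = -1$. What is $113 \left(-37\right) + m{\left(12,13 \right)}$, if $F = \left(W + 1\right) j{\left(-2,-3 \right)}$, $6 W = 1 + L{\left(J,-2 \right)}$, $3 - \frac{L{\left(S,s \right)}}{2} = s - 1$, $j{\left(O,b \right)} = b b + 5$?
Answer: $- \frac{12410}{3} \approx -4136.7$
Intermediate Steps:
$j{\left(O,b \right)} = 5 + b^{2}$ ($j{\left(O,b \right)} = b^{2} + 5 = 5 + b^{2}$)
$L{\left(S,s \right)} = 8 - 2 s$ ($L{\left(S,s \right)} = 6 - 2 \left(s - 1\right) = 6 - 2 \left(-1 + s\right) = 6 - \left(-2 + 2 s\right) = 8 - 2 s$)
$W = \frac{13}{6}$ ($W = \frac{1 + \left(8 - -4\right)}{6} = \frac{1 + \left(8 + 4\right)}{6} = \frac{1 + 12}{6} = \frac{1}{6} \cdot 13 = \frac{13}{6} \approx 2.1667$)
$F = \frac{133}{3}$ ($F = \left(\frac{13}{6} + 1\right) \left(5 + \left(-3\right)^{2}\right) = \frac{19 \left(5 + 9\right)}{6} = \frac{19}{6} \cdot 14 = \frac{133}{3} \approx 44.333$)
$m{\left(R,B \right)} = \frac{133}{3}$
$113 \left(-37\right) + m{\left(12,13 \right)} = 113 \left(-37\right) + \frac{133}{3} = -4181 + \frac{133}{3} = - \frac{12410}{3}$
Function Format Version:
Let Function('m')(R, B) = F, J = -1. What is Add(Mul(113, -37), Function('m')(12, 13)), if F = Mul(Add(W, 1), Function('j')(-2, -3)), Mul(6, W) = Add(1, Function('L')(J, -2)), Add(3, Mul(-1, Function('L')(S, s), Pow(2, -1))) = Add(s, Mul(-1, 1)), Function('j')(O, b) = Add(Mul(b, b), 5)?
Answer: Rational(-12410, 3) ≈ -4136.7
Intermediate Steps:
Function('j')(O, b) = Add(5, Pow(b, 2)) (Function('j')(O, b) = Add(Pow(b, 2), 5) = Add(5, Pow(b, 2)))
Function('L')(S, s) = Add(8, Mul(-2, s)) (Function('L')(S, s) = Add(6, Mul(-2, Add(s, Mul(-1, 1)))) = Add(6, Mul(-2, Add(s, -1))) = Add(6, Mul(-2, Add(-1, s))) = Add(6, Add(2, Mul(-2, s))) = Add(8, Mul(-2, s)))
W = Rational(13, 6) (W = Mul(Rational(1, 6), Add(1, Add(8, Mul(-2, -2)))) = Mul(Rational(1, 6), Add(1, Add(8, 4))) = Mul(Rational(1, 6), Add(1, 12)) = Mul(Rational(1, 6), 13) = Rational(13, 6) ≈ 2.1667)
F = Rational(133, 3) (F = Mul(Add(Rational(13, 6), 1), Add(5, Pow(-3, 2))) = Mul(Rational(19, 6), Add(5, 9)) = Mul(Rational(19, 6), 14) = Rational(133, 3) ≈ 44.333)
Function('m')(R, B) = Rational(133, 3)
Add(Mul(113, -37), Function('m')(12, 13)) = Add(Mul(113, -37), Rational(133, 3)) = Add(-4181, Rational(133, 3)) = Rational(-12410, 3)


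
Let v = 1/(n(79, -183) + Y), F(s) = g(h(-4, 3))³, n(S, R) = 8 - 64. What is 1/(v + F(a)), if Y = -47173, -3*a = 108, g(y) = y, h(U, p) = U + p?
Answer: -47229/47230 ≈ -0.99998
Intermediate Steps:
n(S, R) = -56
a = -36 (a = -⅓*108 = -36)
F(s) = -1 (F(s) = (-4 + 3)³ = (-1)³ = -1)
v = -1/47229 (v = 1/(-56 - 47173) = 1/(-47229) = -1/47229 ≈ -2.1173e-5)
1/(v + F(a)) = 1/(-1/47229 - 1) = 1/(-47230/47229) = -47229/47230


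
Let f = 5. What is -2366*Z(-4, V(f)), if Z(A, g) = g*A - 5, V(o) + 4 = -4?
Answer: -63882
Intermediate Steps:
V(o) = -8 (V(o) = -4 - 4 = -8)
Z(A, g) = -5 + A*g (Z(A, g) = A*g - 5 = -5 + A*g)
-2366*Z(-4, V(f)) = -2366*(-5 - 4*(-8)) = -2366*(-5 + 32) = -2366*27 = -63882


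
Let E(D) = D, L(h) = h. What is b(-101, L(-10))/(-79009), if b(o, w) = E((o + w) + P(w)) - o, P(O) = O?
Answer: 20/79009 ≈ 0.00025314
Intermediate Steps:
b(o, w) = 2*w (b(o, w) = ((o + w) + w) - o = (o + 2*w) - o = 2*w)
b(-101, L(-10))/(-79009) = (2*(-10))/(-79009) = -20*(-1/79009) = 20/79009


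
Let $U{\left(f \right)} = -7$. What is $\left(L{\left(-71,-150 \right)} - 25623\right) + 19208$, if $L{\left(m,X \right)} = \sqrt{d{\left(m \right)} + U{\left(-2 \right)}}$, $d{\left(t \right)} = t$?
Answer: $-6415 + i \sqrt{78} \approx -6415.0 + 8.8318 i$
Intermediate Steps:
$L{\left(m,X \right)} = \sqrt{-7 + m}$ ($L{\left(m,X \right)} = \sqrt{m - 7} = \sqrt{-7 + m}$)
$\left(L{\left(-71,-150 \right)} - 25623\right) + 19208 = \left(\sqrt{-7 - 71} - 25623\right) + 19208 = \left(\sqrt{-78} - 25623\right) + 19208 = \left(i \sqrt{78} - 25623\right) + 19208 = \left(-25623 + i \sqrt{78}\right) + 19208 = -6415 + i \sqrt{78}$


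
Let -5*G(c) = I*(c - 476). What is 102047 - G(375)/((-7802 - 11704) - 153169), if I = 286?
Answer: 88104857511/863375 ≈ 1.0205e+5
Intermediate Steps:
G(c) = 136136/5 - 286*c/5 (G(c) = -286*(c - 476)/5 = -286*(-476 + c)/5 = -(-136136 + 286*c)/5 = 136136/5 - 286*c/5)
102047 - G(375)/((-7802 - 11704) - 153169) = 102047 - (136136/5 - 286/5*375)/((-7802 - 11704) - 153169) = 102047 - (136136/5 - 21450)/(-19506 - 153169) = 102047 - 28886/(5*(-172675)) = 102047 - 28886*(-1)/(5*172675) = 102047 - 1*(-28886/863375) = 102047 + 28886/863375 = 88104857511/863375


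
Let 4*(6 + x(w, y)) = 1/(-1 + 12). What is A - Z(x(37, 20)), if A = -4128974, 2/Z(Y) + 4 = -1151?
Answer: -4768964968/1155 ≈ -4.1290e+6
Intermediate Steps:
x(w, y) = -263/44 (x(w, y) = -6 + 1/(4*(-1 + 12)) = -6 + (¼)/11 = -6 + (¼)*(1/11) = -6 + 1/44 = -263/44)
Z(Y) = -2/1155 (Z(Y) = 2/(-4 - 1151) = 2/(-1155) = 2*(-1/1155) = -2/1155)
A - Z(x(37, 20)) = -4128974 - 1*(-2/1155) = -4128974 + 2/1155 = -4768964968/1155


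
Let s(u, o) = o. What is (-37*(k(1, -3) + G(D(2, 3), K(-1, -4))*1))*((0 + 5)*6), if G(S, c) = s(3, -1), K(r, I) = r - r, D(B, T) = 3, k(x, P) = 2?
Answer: -1110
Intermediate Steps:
K(r, I) = 0
G(S, c) = -1
(-37*(k(1, -3) + G(D(2, 3), K(-1, -4))*1))*((0 + 5)*6) = (-37*(2 - 1*1))*((0 + 5)*6) = (-37*(2 - 1))*(5*6) = -37*1*30 = -37*30 = -1110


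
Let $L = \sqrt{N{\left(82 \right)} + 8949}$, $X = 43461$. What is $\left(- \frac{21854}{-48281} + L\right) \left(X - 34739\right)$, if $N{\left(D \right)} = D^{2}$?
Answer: $\frac{190610588}{48281} + 8722 \sqrt{15673} \approx 1.0959 \cdot 10^{6}$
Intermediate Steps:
$L = \sqrt{15673}$ ($L = \sqrt{82^{2} + 8949} = \sqrt{6724 + 8949} = \sqrt{15673} \approx 125.19$)
$\left(- \frac{21854}{-48281} + L\right) \left(X - 34739\right) = \left(- \frac{21854}{-48281} + \sqrt{15673}\right) \left(43461 - 34739\right) = \left(\left(-21854\right) \left(- \frac{1}{48281}\right) + \sqrt{15673}\right) 8722 = \left(\frac{21854}{48281} + \sqrt{15673}\right) 8722 = \frac{190610588}{48281} + 8722 \sqrt{15673}$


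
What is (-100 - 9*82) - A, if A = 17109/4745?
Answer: -3993419/4745 ≈ -841.61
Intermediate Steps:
A = 17109/4745 (A = 17109*(1/4745) = 17109/4745 ≈ 3.6057)
(-100 - 9*82) - A = (-100 - 9*82) - 1*17109/4745 = (-100 - 738) - 17109/4745 = -838 - 17109/4745 = -3993419/4745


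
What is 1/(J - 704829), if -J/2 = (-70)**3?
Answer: -1/18829 ≈ -5.3110e-5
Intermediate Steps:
J = 686000 (J = -2*(-70)**3 = -2*(-343000) = 686000)
1/(J - 704829) = 1/(686000 - 704829) = 1/(-18829) = -1/18829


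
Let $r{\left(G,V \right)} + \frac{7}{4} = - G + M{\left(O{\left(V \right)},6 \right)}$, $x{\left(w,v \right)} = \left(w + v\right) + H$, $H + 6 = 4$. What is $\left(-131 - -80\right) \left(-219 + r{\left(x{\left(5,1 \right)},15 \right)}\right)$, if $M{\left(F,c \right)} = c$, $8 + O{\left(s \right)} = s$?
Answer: $\frac{44625}{4} \approx 11156.0$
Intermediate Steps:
$O{\left(s \right)} = -8 + s$
$H = -2$ ($H = -6 + 4 = -2$)
$x{\left(w,v \right)} = -2 + v + w$ ($x{\left(w,v \right)} = \left(w + v\right) - 2 = \left(v + w\right) - 2 = -2 + v + w$)
$r{\left(G,V \right)} = \frac{17}{4} - G$ ($r{\left(G,V \right)} = - \frac{7}{4} - \left(-6 + G\right) = \frac{17}{4} - G$)
$\left(-131 - -80\right) \left(-219 + r{\left(x{\left(5,1 \right)},15 \right)}\right) = \left(-131 - -80\right) \left(-219 + \left(\frac{17}{4} - \left(-2 + 1 + 5\right)\right)\right) = \left(-131 + 80\right) \left(-219 + \left(\frac{17}{4} - 4\right)\right) = - 51 \left(-219 + \left(\frac{17}{4} - 4\right)\right) = - 51 \left(-219 + \frac{1}{4}\right) = \left(-51\right) \left(- \frac{875}{4}\right) = \frac{44625}{4}$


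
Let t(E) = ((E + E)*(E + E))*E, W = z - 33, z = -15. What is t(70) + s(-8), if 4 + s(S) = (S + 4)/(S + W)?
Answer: 19207945/14 ≈ 1.3720e+6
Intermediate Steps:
W = -48 (W = -15 - 33 = -48)
t(E) = 4*E³ (t(E) = ((2*E)*(2*E))*E = (4*E²)*E = 4*E³)
s(S) = -4 + (4 + S)/(-48 + S) (s(S) = -4 + (S + 4)/(S - 48) = -4 + (4 + S)/(-48 + S))
t(70) + s(-8) = 4*70³ + (196 - 3*(-8))/(-48 - 8) = 4*343000 + (196 + 24)/(-56) = 1372000 - 1/56*220 = 1372000 - 55/14 = 19207945/14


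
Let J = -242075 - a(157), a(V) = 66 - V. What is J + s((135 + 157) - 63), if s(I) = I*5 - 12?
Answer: -240851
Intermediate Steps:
s(I) = -12 + 5*I (s(I) = 5*I - 12 = -12 + 5*I)
J = -241984 (J = -242075 - (66 - 1*157) = -242075 - (66 - 157) = -242075 - 1*(-91) = -242075 + 91 = -241984)
J + s((135 + 157) - 63) = -241984 + (-12 + 5*((135 + 157) - 63)) = -241984 + (-12 + 5*(292 - 63)) = -241984 + (-12 + 5*229) = -241984 + (-12 + 1145) = -241984 + 1133 = -240851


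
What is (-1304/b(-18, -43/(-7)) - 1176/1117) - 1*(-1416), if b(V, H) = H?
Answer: 57765352/48031 ≈ 1202.7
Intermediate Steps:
(-1304/b(-18, -43/(-7)) - 1176/1117) - 1*(-1416) = (-1304/((-43/(-7))) - 1176/1117) - 1*(-1416) = (-1304/((-43*(-1/7))) - 1176*1/1117) + 1416 = (-1304/43/7 - 1176/1117) + 1416 = (-1304*7/43 - 1176/1117) + 1416 = (-9128/43 - 1176/1117) + 1416 = -10246544/48031 + 1416 = 57765352/48031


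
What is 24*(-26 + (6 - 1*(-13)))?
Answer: -168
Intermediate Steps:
24*(-26 + (6 - 1*(-13))) = 24*(-26 + (6 + 13)) = 24*(-26 + 19) = 24*(-7) = -168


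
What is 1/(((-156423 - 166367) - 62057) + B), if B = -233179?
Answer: -1/618026 ≈ -1.6181e-6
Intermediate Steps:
1/(((-156423 - 166367) - 62057) + B) = 1/(((-156423 - 166367) - 62057) - 233179) = 1/((-322790 - 62057) - 233179) = 1/(-384847 - 233179) = 1/(-618026) = -1/618026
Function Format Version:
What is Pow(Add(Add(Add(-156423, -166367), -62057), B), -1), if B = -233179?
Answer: Rational(-1, 618026) ≈ -1.6181e-6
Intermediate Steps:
Pow(Add(Add(Add(-156423, -166367), -62057), B), -1) = Pow(Add(Add(Add(-156423, -166367), -62057), -233179), -1) = Pow(Add(Add(-322790, -62057), -233179), -1) = Pow(Add(-384847, -233179), -1) = Pow(-618026, -1) = Rational(-1, 618026)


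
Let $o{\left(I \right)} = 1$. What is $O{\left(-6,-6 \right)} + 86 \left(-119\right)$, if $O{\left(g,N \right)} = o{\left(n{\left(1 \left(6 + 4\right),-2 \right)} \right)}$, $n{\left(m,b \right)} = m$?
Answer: $-10233$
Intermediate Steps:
$O{\left(g,N \right)} = 1$
$O{\left(-6,-6 \right)} + 86 \left(-119\right) = 1 + 86 \left(-119\right) = 1 - 10234 = -10233$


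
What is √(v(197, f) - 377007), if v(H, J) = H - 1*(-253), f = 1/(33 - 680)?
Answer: I*√376557 ≈ 613.64*I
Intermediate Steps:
f = -1/647 (f = 1/(-647) = -1/647 ≈ -0.0015456)
v(H, J) = 253 + H (v(H, J) = H + 253 = 253 + H)
√(v(197, f) - 377007) = √((253 + 197) - 377007) = √(450 - 377007) = √(-376557) = I*√376557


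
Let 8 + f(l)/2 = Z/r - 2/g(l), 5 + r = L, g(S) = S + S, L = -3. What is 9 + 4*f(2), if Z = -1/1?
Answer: -58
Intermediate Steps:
g(S) = 2*S
r = -8 (r = -5 - 3 = -8)
Z = -1 (Z = -1*1 = -1)
f(l) = -63/4 - 2/l (f(l) = -16 + 2*(-1/(-8) - 2*1/(2*l)) = -16 + 2*(-1*(-1/8) - 1/l) = -16 + 2*(1/8 - 1/l) = -16 + (1/4 - 2/l) = -63/4 - 2/l)
9 + 4*f(2) = 9 + 4*(-63/4 - 2/2) = 9 + 4*(-63/4 - 2*1/2) = 9 + 4*(-63/4 - 1) = 9 + 4*(-67/4) = 9 - 67 = -58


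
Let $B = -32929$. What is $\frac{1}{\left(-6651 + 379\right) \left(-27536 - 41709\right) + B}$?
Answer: $\frac{1}{434271711} \approx 2.3027 \cdot 10^{-9}$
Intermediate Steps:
$\frac{1}{\left(-6651 + 379\right) \left(-27536 - 41709\right) + B} = \frac{1}{\left(-6651 + 379\right) \left(-27536 - 41709\right) - 32929} = \frac{1}{\left(-6272\right) \left(-69245\right) - 32929} = \frac{1}{434304640 - 32929} = \frac{1}{434271711}$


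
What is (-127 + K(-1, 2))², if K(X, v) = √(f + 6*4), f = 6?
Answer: (127 - √30)² ≈ 14768.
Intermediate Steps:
K(X, v) = √30 (K(X, v) = √(6 + 6*4) = √(6 + 24) = √30)
(-127 + K(-1, 2))² = (-127 + √30)²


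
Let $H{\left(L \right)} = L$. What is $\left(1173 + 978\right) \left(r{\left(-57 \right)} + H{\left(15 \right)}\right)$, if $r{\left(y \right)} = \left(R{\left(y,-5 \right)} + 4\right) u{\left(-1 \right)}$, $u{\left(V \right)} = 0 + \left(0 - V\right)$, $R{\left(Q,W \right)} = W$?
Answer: $30114$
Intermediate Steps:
$u{\left(V \right)} = - V$ ($u{\left(V \right)} = 0 - V = - V$)
$r{\left(y \right)} = -1$ ($r{\left(y \right)} = \left(-5 + 4\right) \left(\left(-1\right) \left(-1\right)\right) = \left(-1\right) 1 = -1$)
$\left(1173 + 978\right) \left(r{\left(-57 \right)} + H{\left(15 \right)}\right) = \left(1173 + 978\right) \left(-1 + 15\right) = 2151 \cdot 14 = 30114$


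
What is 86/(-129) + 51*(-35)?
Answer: -5357/3 ≈ -1785.7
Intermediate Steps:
86/(-129) + 51*(-35) = 86*(-1/129) - 1785 = -2/3 - 1785 = -5357/3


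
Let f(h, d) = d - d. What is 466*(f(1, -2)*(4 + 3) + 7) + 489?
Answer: 3751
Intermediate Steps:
f(h, d) = 0
466*(f(1, -2)*(4 + 3) + 7) + 489 = 466*(0*(4 + 3) + 7) + 489 = 466*(0*7 + 7) + 489 = 466*(0 + 7) + 489 = 466*7 + 489 = 3262 + 489 = 3751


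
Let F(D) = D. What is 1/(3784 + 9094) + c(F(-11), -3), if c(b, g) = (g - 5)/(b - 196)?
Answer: 103231/2665746 ≈ 0.038725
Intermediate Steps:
c(b, g) = (-5 + g)/(-196 + b)
1/(3784 + 9094) + c(F(-11), -3) = 1/(3784 + 9094) + (-5 - 3)/(-196 - 11) = 1/12878 - 8/(-207) = 1/12878 - 1/207*(-8) = 1/12878 + 8/207 = 103231/2665746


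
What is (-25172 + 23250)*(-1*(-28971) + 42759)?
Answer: -137865060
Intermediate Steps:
(-25172 + 23250)*(-1*(-28971) + 42759) = -1922*(28971 + 42759) = -1922*71730 = -137865060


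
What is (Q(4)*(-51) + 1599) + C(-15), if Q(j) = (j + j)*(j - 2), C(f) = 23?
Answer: 806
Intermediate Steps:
Q(j) = 2*j*(-2 + j) (Q(j) = (2*j)*(-2 + j) = 2*j*(-2 + j))
(Q(4)*(-51) + 1599) + C(-15) = ((2*4*(-2 + 4))*(-51) + 1599) + 23 = ((2*4*2)*(-51) + 1599) + 23 = (16*(-51) + 1599) + 23 = (-816 + 1599) + 23 = 783 + 23 = 806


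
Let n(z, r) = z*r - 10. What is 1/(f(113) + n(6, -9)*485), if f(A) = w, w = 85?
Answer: -1/30955 ≈ -3.2305e-5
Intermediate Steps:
n(z, r) = -10 + r*z (n(z, r) = r*z - 10 = -10 + r*z)
f(A) = 85
1/(f(113) + n(6, -9)*485) = 1/(85 + (-10 - 9*6)*485) = 1/(85 + (-10 - 54)*485) = 1/(85 - 64*485) = 1/(85 - 31040) = 1/(-30955) = -1/30955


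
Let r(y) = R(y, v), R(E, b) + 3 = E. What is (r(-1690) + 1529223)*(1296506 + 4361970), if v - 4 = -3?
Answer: 8643491844280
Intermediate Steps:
v = 1 (v = 4 - 3 = 1)
R(E, b) = -3 + E
r(y) = -3 + y
(r(-1690) + 1529223)*(1296506 + 4361970) = ((-3 - 1690) + 1529223)*(1296506 + 4361970) = (-1693 + 1529223)*5658476 = 1527530*5658476 = 8643491844280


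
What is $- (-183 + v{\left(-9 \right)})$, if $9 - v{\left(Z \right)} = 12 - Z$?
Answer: $195$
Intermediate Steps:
$v{\left(Z \right)} = -3 + Z$ ($v{\left(Z \right)} = 9 - \left(12 - Z\right) = 9 + \left(-12 + Z\right) = -3 + Z$)
$- (-183 + v{\left(-9 \right)}) = - (-183 - 12) = \left(-1\right) \left(-195\right) = 195$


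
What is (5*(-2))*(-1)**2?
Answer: -10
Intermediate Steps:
(5*(-2))*(-1)**2 = -10*1 = -10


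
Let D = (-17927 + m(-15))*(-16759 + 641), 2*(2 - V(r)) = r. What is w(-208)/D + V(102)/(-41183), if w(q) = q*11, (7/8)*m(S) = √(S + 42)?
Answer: 561559599282297/475135762188400111 - 17472*√3/11537181900017 ≈ 0.0011819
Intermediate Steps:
m(S) = 8*√(42 + S)/7 (m(S) = 8*√(S + 42)/7 = 8*√(42 + S)/7)
w(q) = 11*q
V(r) = 2 - r/2
D = 288947386 - 386832*√3/7 (D = (-17927 + 8*√(42 - 15)/7)*(-16759 + 641) = (-17927 + 8*√27/7)*(-16118) = (-17927 + 8*(3*√3)/7)*(-16118) = (-17927 + 24*√3/7)*(-16118) = 288947386 - 386832*√3/7 ≈ 2.8885e+8)
w(-208)/D + V(102)/(-41183) = (11*(-208))/(288947386 - 386832*√3/7) + (2 - ½*102)/(-41183) = -2288/(288947386 - 386832*√3/7) + (2 - 51)*(-1/41183) = -2288/(288947386 - 386832*√3/7) - 49*(-1/41183) = -2288/(288947386 - 386832*√3/7) + 49/41183 = 49/41183 - 2288/(288947386 - 386832*√3/7)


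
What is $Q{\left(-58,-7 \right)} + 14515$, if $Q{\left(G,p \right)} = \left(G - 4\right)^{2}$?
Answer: $18359$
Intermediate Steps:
$Q{\left(G,p \right)} = \left(-4 + G\right)^{2}$
$Q{\left(-58,-7 \right)} + 14515 = \left(-4 - 58\right)^{2} + 14515 = \left(-62\right)^{2} + 14515 = 3844 + 14515 = 18359$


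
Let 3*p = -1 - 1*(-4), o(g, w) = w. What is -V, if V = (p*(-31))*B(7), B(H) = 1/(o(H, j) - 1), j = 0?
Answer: -31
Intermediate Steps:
p = 1 (p = (-1 - 1*(-4))/3 = (-1 + 4)/3 = (⅓)*3 = 1)
B(H) = -1 (B(H) = 1/(0 - 1) = 1/(-1) = -1)
V = 31 (V = (1*(-31))*(-1) = -31*(-1) = 31)
-V = -1*31 = -31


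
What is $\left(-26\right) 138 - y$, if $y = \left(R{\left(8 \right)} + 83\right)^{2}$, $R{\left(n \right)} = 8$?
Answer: $-11869$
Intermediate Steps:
$y = 8281$ ($y = \left(8 + 83\right)^{2} = 91^{2} = 8281$)
$\left(-26\right) 138 - y = \left(-26\right) 138 - 8281 = -3588 - 8281 = -11869$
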